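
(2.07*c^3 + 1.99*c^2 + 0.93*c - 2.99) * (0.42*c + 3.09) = 0.8694*c^4 + 7.2321*c^3 + 6.5397*c^2 + 1.6179*c - 9.2391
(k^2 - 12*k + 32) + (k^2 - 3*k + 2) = 2*k^2 - 15*k + 34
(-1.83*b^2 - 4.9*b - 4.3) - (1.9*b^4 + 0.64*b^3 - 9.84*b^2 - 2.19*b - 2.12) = -1.9*b^4 - 0.64*b^3 + 8.01*b^2 - 2.71*b - 2.18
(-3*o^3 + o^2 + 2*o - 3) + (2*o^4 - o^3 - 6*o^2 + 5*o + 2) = 2*o^4 - 4*o^3 - 5*o^2 + 7*o - 1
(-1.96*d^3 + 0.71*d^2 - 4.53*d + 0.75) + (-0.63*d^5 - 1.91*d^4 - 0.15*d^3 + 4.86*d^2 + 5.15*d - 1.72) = -0.63*d^5 - 1.91*d^4 - 2.11*d^3 + 5.57*d^2 + 0.62*d - 0.97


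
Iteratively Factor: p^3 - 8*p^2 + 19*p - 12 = (p - 4)*(p^2 - 4*p + 3) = (p - 4)*(p - 3)*(p - 1)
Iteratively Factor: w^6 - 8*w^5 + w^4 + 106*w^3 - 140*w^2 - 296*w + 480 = (w + 3)*(w^5 - 11*w^4 + 34*w^3 + 4*w^2 - 152*w + 160) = (w + 2)*(w + 3)*(w^4 - 13*w^3 + 60*w^2 - 116*w + 80) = (w - 5)*(w + 2)*(w + 3)*(w^3 - 8*w^2 + 20*w - 16) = (w - 5)*(w - 2)*(w + 2)*(w + 3)*(w^2 - 6*w + 8) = (w - 5)*(w - 2)^2*(w + 2)*(w + 3)*(w - 4)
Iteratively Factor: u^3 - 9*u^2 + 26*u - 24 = (u - 4)*(u^2 - 5*u + 6) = (u - 4)*(u - 2)*(u - 3)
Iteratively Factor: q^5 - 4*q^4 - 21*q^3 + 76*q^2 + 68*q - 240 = (q + 2)*(q^4 - 6*q^3 - 9*q^2 + 94*q - 120) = (q - 5)*(q + 2)*(q^3 - q^2 - 14*q + 24) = (q - 5)*(q - 3)*(q + 2)*(q^2 + 2*q - 8) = (q - 5)*(q - 3)*(q - 2)*(q + 2)*(q + 4)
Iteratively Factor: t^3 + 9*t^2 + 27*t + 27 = (t + 3)*(t^2 + 6*t + 9) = (t + 3)^2*(t + 3)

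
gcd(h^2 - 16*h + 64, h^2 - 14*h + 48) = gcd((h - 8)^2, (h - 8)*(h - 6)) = h - 8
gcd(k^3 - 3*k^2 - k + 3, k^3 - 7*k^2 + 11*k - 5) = k - 1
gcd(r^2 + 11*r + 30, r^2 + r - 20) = r + 5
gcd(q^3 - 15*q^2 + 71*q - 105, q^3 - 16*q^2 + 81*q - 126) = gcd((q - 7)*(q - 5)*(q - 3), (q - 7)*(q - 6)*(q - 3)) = q^2 - 10*q + 21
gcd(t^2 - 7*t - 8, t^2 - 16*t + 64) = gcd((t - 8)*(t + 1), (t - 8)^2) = t - 8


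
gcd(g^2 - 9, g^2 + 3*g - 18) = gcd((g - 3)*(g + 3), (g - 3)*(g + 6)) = g - 3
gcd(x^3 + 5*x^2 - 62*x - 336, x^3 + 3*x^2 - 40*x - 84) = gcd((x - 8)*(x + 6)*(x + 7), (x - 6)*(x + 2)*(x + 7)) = x + 7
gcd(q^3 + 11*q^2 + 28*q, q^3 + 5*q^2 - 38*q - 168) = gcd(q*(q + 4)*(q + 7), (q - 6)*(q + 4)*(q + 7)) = q^2 + 11*q + 28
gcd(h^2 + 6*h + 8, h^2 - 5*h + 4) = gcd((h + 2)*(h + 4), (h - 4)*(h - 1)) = 1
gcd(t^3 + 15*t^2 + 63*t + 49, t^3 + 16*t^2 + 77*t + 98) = t^2 + 14*t + 49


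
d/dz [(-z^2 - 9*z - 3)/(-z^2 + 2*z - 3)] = 11*(3 - z^2)/(z^4 - 4*z^3 + 10*z^2 - 12*z + 9)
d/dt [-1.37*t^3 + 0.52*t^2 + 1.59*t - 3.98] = -4.11*t^2 + 1.04*t + 1.59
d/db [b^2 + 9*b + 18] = 2*b + 9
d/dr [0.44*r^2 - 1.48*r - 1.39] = 0.88*r - 1.48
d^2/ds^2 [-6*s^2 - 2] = -12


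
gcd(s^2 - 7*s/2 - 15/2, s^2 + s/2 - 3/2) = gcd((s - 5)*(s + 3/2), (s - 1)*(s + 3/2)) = s + 3/2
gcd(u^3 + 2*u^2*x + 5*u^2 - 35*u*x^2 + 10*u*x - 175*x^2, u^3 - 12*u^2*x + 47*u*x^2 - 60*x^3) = -u + 5*x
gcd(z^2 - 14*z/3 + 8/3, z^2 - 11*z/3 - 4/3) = z - 4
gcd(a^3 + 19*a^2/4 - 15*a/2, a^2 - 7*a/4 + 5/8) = a - 5/4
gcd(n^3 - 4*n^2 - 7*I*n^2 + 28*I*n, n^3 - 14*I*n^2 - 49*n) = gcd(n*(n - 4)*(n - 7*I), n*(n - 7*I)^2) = n^2 - 7*I*n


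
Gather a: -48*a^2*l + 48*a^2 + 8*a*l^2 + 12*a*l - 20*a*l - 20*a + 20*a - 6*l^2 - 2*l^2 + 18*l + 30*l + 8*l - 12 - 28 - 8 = a^2*(48 - 48*l) + a*(8*l^2 - 8*l) - 8*l^2 + 56*l - 48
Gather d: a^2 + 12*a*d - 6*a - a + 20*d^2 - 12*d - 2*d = a^2 - 7*a + 20*d^2 + d*(12*a - 14)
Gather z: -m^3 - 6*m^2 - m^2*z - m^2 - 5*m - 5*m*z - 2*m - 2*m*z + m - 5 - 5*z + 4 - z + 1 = -m^3 - 7*m^2 - 6*m + z*(-m^2 - 7*m - 6)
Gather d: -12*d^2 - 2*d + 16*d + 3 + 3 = -12*d^2 + 14*d + 6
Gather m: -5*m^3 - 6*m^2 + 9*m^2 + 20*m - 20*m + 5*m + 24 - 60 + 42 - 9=-5*m^3 + 3*m^2 + 5*m - 3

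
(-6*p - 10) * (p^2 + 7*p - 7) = -6*p^3 - 52*p^2 - 28*p + 70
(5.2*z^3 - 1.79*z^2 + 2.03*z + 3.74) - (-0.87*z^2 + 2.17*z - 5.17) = 5.2*z^3 - 0.92*z^2 - 0.14*z + 8.91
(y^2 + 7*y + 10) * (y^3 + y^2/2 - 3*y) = y^5 + 15*y^4/2 + 21*y^3/2 - 16*y^2 - 30*y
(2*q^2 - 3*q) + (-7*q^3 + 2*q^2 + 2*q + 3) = -7*q^3 + 4*q^2 - q + 3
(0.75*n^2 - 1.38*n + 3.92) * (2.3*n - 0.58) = 1.725*n^3 - 3.609*n^2 + 9.8164*n - 2.2736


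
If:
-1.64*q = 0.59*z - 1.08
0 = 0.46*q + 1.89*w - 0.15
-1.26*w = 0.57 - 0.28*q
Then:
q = 1.14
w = -0.20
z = -1.34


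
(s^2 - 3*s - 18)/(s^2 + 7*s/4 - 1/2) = 4*(s^2 - 3*s - 18)/(4*s^2 + 7*s - 2)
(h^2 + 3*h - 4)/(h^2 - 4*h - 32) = (h - 1)/(h - 8)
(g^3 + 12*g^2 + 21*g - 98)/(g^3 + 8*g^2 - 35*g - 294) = (g - 2)/(g - 6)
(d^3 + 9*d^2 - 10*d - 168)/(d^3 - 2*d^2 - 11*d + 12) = (d^2 + 13*d + 42)/(d^2 + 2*d - 3)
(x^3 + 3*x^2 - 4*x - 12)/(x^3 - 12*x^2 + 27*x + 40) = (x^3 + 3*x^2 - 4*x - 12)/(x^3 - 12*x^2 + 27*x + 40)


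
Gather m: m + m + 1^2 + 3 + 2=2*m + 6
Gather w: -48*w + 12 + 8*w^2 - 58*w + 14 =8*w^2 - 106*w + 26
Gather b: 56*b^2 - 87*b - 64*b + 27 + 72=56*b^2 - 151*b + 99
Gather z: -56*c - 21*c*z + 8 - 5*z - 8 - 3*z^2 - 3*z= -56*c - 3*z^2 + z*(-21*c - 8)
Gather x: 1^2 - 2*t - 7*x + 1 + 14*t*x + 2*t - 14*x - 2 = x*(14*t - 21)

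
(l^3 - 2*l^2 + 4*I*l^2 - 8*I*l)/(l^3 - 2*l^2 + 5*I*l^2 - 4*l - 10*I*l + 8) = l/(l + I)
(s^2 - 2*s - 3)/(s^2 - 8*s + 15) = (s + 1)/(s - 5)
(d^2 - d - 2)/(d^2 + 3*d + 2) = (d - 2)/(d + 2)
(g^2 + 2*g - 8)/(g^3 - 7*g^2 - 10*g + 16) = (g^2 + 2*g - 8)/(g^3 - 7*g^2 - 10*g + 16)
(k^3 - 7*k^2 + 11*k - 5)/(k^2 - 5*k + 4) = (k^2 - 6*k + 5)/(k - 4)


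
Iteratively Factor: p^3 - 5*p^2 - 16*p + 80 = (p - 4)*(p^2 - p - 20) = (p - 4)*(p + 4)*(p - 5)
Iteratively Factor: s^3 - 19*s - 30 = (s + 2)*(s^2 - 2*s - 15) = (s + 2)*(s + 3)*(s - 5)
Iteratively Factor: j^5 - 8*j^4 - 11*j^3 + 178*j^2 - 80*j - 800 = (j + 4)*(j^4 - 12*j^3 + 37*j^2 + 30*j - 200) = (j - 5)*(j + 4)*(j^3 - 7*j^2 + 2*j + 40) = (j - 5)*(j - 4)*(j + 4)*(j^2 - 3*j - 10) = (j - 5)*(j - 4)*(j + 2)*(j + 4)*(j - 5)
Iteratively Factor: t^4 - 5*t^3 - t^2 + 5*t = (t)*(t^3 - 5*t^2 - t + 5) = t*(t - 1)*(t^2 - 4*t - 5) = t*(t - 5)*(t - 1)*(t + 1)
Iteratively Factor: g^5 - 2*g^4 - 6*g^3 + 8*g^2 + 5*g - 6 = (g - 1)*(g^4 - g^3 - 7*g^2 + g + 6) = (g - 1)*(g + 1)*(g^3 - 2*g^2 - 5*g + 6) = (g - 3)*(g - 1)*(g + 1)*(g^2 + g - 2) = (g - 3)*(g - 1)*(g + 1)*(g + 2)*(g - 1)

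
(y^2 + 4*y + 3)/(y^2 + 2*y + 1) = (y + 3)/(y + 1)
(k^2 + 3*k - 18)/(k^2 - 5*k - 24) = (-k^2 - 3*k + 18)/(-k^2 + 5*k + 24)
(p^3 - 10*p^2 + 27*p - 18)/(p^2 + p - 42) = (p^2 - 4*p + 3)/(p + 7)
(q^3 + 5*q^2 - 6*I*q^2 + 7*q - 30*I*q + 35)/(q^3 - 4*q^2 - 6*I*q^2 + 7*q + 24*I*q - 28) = (q + 5)/(q - 4)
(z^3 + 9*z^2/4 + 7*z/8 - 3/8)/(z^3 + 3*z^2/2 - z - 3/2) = (z - 1/4)/(z - 1)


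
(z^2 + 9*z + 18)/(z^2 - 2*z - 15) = (z + 6)/(z - 5)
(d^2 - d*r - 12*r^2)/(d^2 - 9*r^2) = (-d + 4*r)/(-d + 3*r)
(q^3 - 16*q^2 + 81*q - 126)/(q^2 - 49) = (q^2 - 9*q + 18)/(q + 7)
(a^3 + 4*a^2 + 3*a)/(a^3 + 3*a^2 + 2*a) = (a + 3)/(a + 2)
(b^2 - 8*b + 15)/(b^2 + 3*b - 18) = (b - 5)/(b + 6)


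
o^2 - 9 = (o - 3)*(o + 3)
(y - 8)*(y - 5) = y^2 - 13*y + 40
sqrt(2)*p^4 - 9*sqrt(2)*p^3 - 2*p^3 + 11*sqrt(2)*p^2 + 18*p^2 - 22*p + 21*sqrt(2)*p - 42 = (p - 7)*(p - 3)*(p - sqrt(2))*(sqrt(2)*p + sqrt(2))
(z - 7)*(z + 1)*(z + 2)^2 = z^4 - 2*z^3 - 27*z^2 - 52*z - 28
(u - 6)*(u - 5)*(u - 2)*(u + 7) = u^4 - 6*u^3 - 39*u^2 + 304*u - 420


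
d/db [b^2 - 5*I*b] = 2*b - 5*I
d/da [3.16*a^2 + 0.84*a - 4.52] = 6.32*a + 0.84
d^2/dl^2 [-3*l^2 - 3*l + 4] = -6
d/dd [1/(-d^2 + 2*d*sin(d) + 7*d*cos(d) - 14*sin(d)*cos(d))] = (7*d*sin(d) - 2*d*cos(d) + 2*d - 2*sin(d) - 7*cos(d) + 14*cos(2*d))/((d - 2*sin(d))^2*(d - 7*cos(d))^2)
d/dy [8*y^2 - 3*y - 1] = 16*y - 3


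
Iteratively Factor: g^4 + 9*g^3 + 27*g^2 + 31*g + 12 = (g + 3)*(g^3 + 6*g^2 + 9*g + 4) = (g + 1)*(g + 3)*(g^2 + 5*g + 4) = (g + 1)^2*(g + 3)*(g + 4)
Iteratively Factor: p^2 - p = (p)*(p - 1)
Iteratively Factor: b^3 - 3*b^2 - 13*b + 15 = (b + 3)*(b^2 - 6*b + 5) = (b - 1)*(b + 3)*(b - 5)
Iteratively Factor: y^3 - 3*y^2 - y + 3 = (y - 3)*(y^2 - 1) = (y - 3)*(y + 1)*(y - 1)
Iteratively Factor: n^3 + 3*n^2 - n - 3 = (n + 3)*(n^2 - 1) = (n + 1)*(n + 3)*(n - 1)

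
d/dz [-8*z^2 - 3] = -16*z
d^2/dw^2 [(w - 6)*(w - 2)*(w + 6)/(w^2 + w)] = 6*(-11*w^3 + 72*w^2 + 72*w + 24)/(w^3*(w^3 + 3*w^2 + 3*w + 1))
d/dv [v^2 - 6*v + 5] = 2*v - 6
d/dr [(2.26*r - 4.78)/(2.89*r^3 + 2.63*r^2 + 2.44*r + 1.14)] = (-13.0628*r^3 + 35.4988*r^2 + 25.1428*r + 14.2396)/(8.3521*r^6 + 15.2014*r^5 + 21.0201*r^4 + 19.4236*r^3 + 11.95*r^2 + 5.5632*r + 1.2996)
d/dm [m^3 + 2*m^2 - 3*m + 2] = 3*m^2 + 4*m - 3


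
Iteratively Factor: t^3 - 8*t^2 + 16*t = (t - 4)*(t^2 - 4*t) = (t - 4)^2*(t)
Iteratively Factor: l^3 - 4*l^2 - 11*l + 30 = (l + 3)*(l^2 - 7*l + 10) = (l - 5)*(l + 3)*(l - 2)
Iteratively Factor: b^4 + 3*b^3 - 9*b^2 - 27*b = (b + 3)*(b^3 - 9*b) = b*(b + 3)*(b^2 - 9) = b*(b - 3)*(b + 3)*(b + 3)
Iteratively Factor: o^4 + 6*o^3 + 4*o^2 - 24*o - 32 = (o + 2)*(o^3 + 4*o^2 - 4*o - 16) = (o + 2)^2*(o^2 + 2*o - 8) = (o - 2)*(o + 2)^2*(o + 4)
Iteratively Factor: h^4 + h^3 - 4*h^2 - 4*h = (h)*(h^3 + h^2 - 4*h - 4) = h*(h - 2)*(h^2 + 3*h + 2) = h*(h - 2)*(h + 1)*(h + 2)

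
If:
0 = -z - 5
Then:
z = -5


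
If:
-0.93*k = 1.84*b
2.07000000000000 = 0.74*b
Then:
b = 2.80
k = -5.53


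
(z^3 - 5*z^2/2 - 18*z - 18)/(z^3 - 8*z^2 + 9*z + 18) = (z^2 + 7*z/2 + 3)/(z^2 - 2*z - 3)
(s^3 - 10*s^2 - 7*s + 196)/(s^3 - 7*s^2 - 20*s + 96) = (s^2 - 14*s + 49)/(s^2 - 11*s + 24)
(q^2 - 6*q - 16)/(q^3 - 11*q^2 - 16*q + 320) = (q + 2)/(q^2 - 3*q - 40)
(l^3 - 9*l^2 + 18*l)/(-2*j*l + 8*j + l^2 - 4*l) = l*(-l^2 + 9*l - 18)/(2*j*l - 8*j - l^2 + 4*l)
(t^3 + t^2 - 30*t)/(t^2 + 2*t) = (t^2 + t - 30)/(t + 2)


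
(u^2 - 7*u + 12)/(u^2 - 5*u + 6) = (u - 4)/(u - 2)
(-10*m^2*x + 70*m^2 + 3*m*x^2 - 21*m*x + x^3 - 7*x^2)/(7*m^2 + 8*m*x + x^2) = (-10*m^2*x + 70*m^2 + 3*m*x^2 - 21*m*x + x^3 - 7*x^2)/(7*m^2 + 8*m*x + x^2)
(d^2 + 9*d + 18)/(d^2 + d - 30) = (d + 3)/(d - 5)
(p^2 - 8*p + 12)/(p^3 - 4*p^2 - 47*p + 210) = (p - 2)/(p^2 + 2*p - 35)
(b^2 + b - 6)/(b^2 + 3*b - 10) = (b + 3)/(b + 5)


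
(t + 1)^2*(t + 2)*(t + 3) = t^4 + 7*t^3 + 17*t^2 + 17*t + 6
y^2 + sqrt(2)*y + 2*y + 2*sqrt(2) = (y + 2)*(y + sqrt(2))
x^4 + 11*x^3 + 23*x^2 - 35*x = x*(x - 1)*(x + 5)*(x + 7)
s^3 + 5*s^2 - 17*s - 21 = (s - 3)*(s + 1)*(s + 7)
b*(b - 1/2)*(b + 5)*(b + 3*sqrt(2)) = b^4 + 3*sqrt(2)*b^3 + 9*b^3/2 - 5*b^2/2 + 27*sqrt(2)*b^2/2 - 15*sqrt(2)*b/2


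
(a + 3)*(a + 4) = a^2 + 7*a + 12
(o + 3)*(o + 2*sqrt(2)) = o^2 + 2*sqrt(2)*o + 3*o + 6*sqrt(2)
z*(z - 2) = z^2 - 2*z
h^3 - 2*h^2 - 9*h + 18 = (h - 3)*(h - 2)*(h + 3)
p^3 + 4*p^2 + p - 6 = (p - 1)*(p + 2)*(p + 3)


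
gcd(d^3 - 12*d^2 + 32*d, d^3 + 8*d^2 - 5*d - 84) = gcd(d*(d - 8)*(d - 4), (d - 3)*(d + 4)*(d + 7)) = 1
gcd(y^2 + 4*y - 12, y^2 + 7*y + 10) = 1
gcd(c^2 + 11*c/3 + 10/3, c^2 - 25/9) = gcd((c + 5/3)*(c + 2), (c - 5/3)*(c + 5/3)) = c + 5/3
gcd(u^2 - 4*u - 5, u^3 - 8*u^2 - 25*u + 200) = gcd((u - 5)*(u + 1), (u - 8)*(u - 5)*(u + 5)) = u - 5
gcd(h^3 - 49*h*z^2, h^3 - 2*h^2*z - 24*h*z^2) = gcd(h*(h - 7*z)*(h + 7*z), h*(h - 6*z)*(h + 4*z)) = h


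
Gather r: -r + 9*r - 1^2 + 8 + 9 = 8*r + 16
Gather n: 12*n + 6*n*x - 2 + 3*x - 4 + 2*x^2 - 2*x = n*(6*x + 12) + 2*x^2 + x - 6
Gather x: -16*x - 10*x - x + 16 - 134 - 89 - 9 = -27*x - 216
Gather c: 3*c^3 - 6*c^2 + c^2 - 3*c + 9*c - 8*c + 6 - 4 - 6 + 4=3*c^3 - 5*c^2 - 2*c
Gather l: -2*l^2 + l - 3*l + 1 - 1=-2*l^2 - 2*l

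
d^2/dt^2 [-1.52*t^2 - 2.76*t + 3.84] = -3.04000000000000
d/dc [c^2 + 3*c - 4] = 2*c + 3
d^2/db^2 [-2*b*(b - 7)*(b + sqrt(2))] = -12*b - 4*sqrt(2) + 28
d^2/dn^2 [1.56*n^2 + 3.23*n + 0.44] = 3.12000000000000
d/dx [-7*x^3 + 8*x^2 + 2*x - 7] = -21*x^2 + 16*x + 2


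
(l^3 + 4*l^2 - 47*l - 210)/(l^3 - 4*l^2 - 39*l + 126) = (l + 5)/(l - 3)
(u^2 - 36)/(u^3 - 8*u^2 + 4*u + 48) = (u + 6)/(u^2 - 2*u - 8)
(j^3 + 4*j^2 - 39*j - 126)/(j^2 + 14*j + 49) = (j^2 - 3*j - 18)/(j + 7)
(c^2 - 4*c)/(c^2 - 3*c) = (c - 4)/(c - 3)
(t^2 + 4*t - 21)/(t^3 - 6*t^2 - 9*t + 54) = (t + 7)/(t^2 - 3*t - 18)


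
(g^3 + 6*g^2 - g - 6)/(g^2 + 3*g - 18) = (g^2 - 1)/(g - 3)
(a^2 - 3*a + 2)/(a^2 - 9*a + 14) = (a - 1)/(a - 7)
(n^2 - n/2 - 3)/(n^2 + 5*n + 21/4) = 2*(n - 2)/(2*n + 7)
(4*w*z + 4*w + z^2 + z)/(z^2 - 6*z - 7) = (4*w + z)/(z - 7)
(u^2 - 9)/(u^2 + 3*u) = (u - 3)/u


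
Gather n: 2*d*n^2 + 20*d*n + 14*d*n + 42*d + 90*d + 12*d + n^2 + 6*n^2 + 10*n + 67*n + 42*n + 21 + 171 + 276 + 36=144*d + n^2*(2*d + 7) + n*(34*d + 119) + 504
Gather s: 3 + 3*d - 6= 3*d - 3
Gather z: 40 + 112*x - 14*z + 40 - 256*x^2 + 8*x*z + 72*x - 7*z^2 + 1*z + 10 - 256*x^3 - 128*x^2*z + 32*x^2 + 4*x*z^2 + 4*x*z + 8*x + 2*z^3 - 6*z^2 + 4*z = -256*x^3 - 224*x^2 + 192*x + 2*z^3 + z^2*(4*x - 13) + z*(-128*x^2 + 12*x - 9) + 90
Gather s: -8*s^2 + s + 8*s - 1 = -8*s^2 + 9*s - 1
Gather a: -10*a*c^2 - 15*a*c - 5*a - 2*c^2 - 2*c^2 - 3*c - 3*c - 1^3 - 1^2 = a*(-10*c^2 - 15*c - 5) - 4*c^2 - 6*c - 2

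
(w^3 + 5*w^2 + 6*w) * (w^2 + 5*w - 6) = w^5 + 10*w^4 + 25*w^3 - 36*w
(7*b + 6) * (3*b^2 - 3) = 21*b^3 + 18*b^2 - 21*b - 18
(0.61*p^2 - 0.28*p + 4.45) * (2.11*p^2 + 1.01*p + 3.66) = 1.2871*p^4 + 0.0253*p^3 + 11.3393*p^2 + 3.4697*p + 16.287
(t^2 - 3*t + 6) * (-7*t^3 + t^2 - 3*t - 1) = -7*t^5 + 22*t^4 - 48*t^3 + 14*t^2 - 15*t - 6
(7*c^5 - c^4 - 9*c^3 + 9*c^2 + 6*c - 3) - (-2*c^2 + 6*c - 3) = 7*c^5 - c^4 - 9*c^3 + 11*c^2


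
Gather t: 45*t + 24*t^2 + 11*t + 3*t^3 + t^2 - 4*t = 3*t^3 + 25*t^2 + 52*t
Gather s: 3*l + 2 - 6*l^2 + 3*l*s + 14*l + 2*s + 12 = -6*l^2 + 17*l + s*(3*l + 2) + 14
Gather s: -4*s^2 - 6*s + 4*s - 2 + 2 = -4*s^2 - 2*s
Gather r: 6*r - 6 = 6*r - 6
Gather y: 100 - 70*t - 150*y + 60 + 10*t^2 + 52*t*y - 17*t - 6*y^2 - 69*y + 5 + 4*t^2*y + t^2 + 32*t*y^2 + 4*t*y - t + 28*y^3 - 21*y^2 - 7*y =11*t^2 - 88*t + 28*y^3 + y^2*(32*t - 27) + y*(4*t^2 + 56*t - 226) + 165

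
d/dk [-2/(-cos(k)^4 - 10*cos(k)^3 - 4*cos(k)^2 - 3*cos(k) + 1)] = 2*(11*cos(k) + 15*cos(2*k) + cos(3*k) + 18)*sin(k)/(cos(k)^4 + 10*cos(k)^3 + 4*cos(k)^2 + 3*cos(k) - 1)^2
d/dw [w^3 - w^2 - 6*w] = 3*w^2 - 2*w - 6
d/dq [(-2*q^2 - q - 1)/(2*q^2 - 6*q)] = (7*q^2 + 2*q - 3)/(2*q^2*(q^2 - 6*q + 9))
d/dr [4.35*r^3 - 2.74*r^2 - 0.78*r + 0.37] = 13.05*r^2 - 5.48*r - 0.78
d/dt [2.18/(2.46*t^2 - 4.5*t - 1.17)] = (9.81 - 10.7256*t)/(-2.46*t^2 + 4.5*t + 1.17)^2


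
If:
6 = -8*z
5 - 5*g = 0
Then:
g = 1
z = -3/4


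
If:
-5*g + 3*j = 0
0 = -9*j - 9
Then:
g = -3/5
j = -1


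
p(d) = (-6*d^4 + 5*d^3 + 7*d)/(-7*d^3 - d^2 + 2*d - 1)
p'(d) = (21*d^2 + 2*d - 2)*(-6*d^4 + 5*d^3 + 7*d)/(-7*d^3 - d^2 + 2*d - 1)^2 + (-24*d^3 + 15*d^2 + 7)/(-7*d^3 - d^2 + 2*d - 1) = (42*d^6 + 12*d^5 - 41*d^4 + 142*d^3 - 8*d^2 - 7)/(49*d^6 + 14*d^5 - 27*d^4 + 10*d^3 + 6*d^2 - 4*d + 1)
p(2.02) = 0.76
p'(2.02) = 1.07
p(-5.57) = -5.73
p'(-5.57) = 0.83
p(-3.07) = -3.76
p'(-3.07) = 0.70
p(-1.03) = -5.51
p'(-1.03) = -14.51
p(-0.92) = -8.29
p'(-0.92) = -43.74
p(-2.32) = -3.31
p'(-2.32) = 0.47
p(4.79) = 3.29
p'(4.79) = 0.87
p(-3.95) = -4.41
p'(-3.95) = 0.78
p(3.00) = 1.71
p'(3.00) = 0.91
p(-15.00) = -13.72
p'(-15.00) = 0.85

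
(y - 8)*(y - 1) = y^2 - 9*y + 8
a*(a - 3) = a^2 - 3*a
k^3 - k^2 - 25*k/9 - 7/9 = (k - 7/3)*(k + 1/3)*(k + 1)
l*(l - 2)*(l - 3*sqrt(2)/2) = l^3 - 3*sqrt(2)*l^2/2 - 2*l^2 + 3*sqrt(2)*l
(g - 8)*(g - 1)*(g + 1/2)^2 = g^4 - 8*g^3 - 3*g^2/4 + 23*g/4 + 2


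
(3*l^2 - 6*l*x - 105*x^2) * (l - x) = 3*l^3 - 9*l^2*x - 99*l*x^2 + 105*x^3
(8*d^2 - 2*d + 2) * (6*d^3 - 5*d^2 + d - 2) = 48*d^5 - 52*d^4 + 30*d^3 - 28*d^2 + 6*d - 4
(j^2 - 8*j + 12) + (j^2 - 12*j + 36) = 2*j^2 - 20*j + 48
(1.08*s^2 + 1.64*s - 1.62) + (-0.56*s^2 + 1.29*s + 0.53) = 0.52*s^2 + 2.93*s - 1.09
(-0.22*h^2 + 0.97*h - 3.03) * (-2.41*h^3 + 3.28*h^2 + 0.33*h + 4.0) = 0.5302*h^5 - 3.0593*h^4 + 10.4113*h^3 - 10.4983*h^2 + 2.8801*h - 12.12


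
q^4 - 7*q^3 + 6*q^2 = q^2*(q - 6)*(q - 1)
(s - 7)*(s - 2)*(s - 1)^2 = s^4 - 11*s^3 + 33*s^2 - 37*s + 14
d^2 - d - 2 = (d - 2)*(d + 1)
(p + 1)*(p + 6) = p^2 + 7*p + 6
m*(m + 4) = m^2 + 4*m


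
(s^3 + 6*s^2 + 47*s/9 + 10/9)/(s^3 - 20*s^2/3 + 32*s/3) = (9*s^3 + 54*s^2 + 47*s + 10)/(3*s*(3*s^2 - 20*s + 32))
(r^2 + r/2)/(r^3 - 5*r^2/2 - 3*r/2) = 1/(r - 3)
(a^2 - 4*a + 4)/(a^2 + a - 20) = (a^2 - 4*a + 4)/(a^2 + a - 20)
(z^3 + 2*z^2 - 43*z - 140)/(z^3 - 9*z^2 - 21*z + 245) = (z + 4)/(z - 7)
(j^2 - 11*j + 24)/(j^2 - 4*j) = (j^2 - 11*j + 24)/(j*(j - 4))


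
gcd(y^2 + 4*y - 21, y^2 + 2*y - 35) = y + 7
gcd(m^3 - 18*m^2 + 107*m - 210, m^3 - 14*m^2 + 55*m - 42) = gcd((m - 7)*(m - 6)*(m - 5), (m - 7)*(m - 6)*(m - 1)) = m^2 - 13*m + 42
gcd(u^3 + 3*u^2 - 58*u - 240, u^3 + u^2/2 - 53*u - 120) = u^2 - 2*u - 48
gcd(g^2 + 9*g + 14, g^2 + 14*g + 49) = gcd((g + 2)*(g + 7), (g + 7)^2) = g + 7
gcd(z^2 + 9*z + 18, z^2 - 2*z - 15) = z + 3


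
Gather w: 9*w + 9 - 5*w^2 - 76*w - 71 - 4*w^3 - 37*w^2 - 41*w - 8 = -4*w^3 - 42*w^2 - 108*w - 70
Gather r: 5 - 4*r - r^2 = -r^2 - 4*r + 5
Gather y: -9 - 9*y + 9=-9*y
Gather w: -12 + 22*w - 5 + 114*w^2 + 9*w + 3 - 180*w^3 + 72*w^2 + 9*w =-180*w^3 + 186*w^2 + 40*w - 14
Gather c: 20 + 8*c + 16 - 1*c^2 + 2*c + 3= -c^2 + 10*c + 39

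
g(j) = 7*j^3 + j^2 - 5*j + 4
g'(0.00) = -5.00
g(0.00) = 4.00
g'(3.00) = 190.00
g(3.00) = 187.00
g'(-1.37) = 31.67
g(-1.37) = -5.27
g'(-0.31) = -3.60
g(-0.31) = 5.44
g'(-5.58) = 637.70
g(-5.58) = -1153.15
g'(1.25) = 30.31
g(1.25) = 12.98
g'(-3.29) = 215.73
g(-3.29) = -218.00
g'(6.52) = 900.76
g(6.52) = 1954.09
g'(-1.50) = 39.25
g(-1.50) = -9.88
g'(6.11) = 791.19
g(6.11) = 1607.48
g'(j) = 21*j^2 + 2*j - 5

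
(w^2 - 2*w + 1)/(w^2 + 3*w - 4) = (w - 1)/(w + 4)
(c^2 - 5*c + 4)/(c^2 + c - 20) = (c - 1)/(c + 5)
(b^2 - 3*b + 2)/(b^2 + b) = (b^2 - 3*b + 2)/(b*(b + 1))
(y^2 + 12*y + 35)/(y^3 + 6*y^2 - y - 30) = (y + 7)/(y^2 + y - 6)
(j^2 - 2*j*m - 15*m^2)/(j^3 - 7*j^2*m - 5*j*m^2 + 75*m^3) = 1/(j - 5*m)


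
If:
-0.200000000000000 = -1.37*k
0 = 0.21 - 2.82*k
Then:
No Solution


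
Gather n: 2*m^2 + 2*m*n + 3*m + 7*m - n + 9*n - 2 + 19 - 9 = 2*m^2 + 10*m + n*(2*m + 8) + 8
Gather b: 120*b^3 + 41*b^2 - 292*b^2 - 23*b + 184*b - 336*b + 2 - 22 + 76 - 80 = 120*b^3 - 251*b^2 - 175*b - 24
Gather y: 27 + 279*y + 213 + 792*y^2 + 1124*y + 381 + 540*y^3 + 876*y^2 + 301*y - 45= 540*y^3 + 1668*y^2 + 1704*y + 576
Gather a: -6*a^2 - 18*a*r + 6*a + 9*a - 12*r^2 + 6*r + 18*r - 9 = -6*a^2 + a*(15 - 18*r) - 12*r^2 + 24*r - 9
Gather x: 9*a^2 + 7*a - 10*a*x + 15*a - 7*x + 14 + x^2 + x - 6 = 9*a^2 + 22*a + x^2 + x*(-10*a - 6) + 8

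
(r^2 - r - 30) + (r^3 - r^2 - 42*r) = r^3 - 43*r - 30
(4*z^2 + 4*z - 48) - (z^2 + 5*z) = 3*z^2 - z - 48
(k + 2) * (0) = 0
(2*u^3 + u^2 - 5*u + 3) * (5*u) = 10*u^4 + 5*u^3 - 25*u^2 + 15*u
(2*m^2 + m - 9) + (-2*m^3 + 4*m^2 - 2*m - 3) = -2*m^3 + 6*m^2 - m - 12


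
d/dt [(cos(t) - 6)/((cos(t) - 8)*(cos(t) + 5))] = (cos(t)^2 - 12*cos(t) + 58)*sin(t)/((cos(t) - 8)^2*(cos(t) + 5)^2)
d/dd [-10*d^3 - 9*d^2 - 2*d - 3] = -30*d^2 - 18*d - 2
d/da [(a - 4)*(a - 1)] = 2*a - 5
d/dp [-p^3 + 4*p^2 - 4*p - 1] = -3*p^2 + 8*p - 4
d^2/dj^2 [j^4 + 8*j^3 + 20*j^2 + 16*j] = 12*j^2 + 48*j + 40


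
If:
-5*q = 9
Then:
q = -9/5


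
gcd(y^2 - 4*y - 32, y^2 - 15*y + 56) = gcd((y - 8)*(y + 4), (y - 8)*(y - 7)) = y - 8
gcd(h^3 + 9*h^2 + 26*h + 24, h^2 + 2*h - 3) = h + 3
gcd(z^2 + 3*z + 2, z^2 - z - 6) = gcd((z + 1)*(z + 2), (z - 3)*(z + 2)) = z + 2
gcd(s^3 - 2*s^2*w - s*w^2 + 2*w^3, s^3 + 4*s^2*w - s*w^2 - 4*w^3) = s^2 - w^2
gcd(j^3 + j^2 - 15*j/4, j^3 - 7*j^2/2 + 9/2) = j - 3/2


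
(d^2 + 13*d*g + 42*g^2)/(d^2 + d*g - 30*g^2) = (d + 7*g)/(d - 5*g)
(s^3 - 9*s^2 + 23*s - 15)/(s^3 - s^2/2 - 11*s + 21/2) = 2*(s - 5)/(2*s + 7)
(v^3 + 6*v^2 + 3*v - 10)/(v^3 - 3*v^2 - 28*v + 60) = (v^2 + v - 2)/(v^2 - 8*v + 12)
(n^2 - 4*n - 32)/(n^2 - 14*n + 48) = (n + 4)/(n - 6)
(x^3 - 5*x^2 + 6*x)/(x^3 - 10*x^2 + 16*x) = (x - 3)/(x - 8)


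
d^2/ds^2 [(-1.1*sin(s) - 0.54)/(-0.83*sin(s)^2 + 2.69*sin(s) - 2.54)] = (-0.75779*sin(s)^5 - 3.943994*sin(s)^4 + 19.046674*sin(s)^3 - 4.637606*sin(s)^2 - 31.934432*sin(s) + 20.569852)/(0.571787*sin(s)^6 - 5.559423*sin(s)^5 + 23.267307*sin(s)^4 - 53.491457*sin(s)^3 + 71.203566*sin(s)^2 - 52.064412*sin(s) + 16.387064)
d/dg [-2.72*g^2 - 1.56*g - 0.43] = -5.44*g - 1.56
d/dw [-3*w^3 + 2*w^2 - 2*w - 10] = -9*w^2 + 4*w - 2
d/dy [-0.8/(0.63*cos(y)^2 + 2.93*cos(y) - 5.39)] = -(1.008*cos(y) + 2.344)*sin(y)/(0.63*cos(y)^2 + 2.93*cos(y) - 5.39)^2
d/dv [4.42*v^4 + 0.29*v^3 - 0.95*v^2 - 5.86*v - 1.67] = 17.68*v^3 + 0.87*v^2 - 1.9*v - 5.86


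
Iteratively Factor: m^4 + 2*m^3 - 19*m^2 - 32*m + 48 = (m + 3)*(m^3 - m^2 - 16*m + 16) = (m + 3)*(m + 4)*(m^2 - 5*m + 4) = (m - 4)*(m + 3)*(m + 4)*(m - 1)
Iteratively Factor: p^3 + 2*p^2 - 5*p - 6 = (p - 2)*(p^2 + 4*p + 3) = (p - 2)*(p + 1)*(p + 3)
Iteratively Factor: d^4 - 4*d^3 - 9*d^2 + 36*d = (d + 3)*(d^3 - 7*d^2 + 12*d) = d*(d + 3)*(d^2 - 7*d + 12) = d*(d - 3)*(d + 3)*(d - 4)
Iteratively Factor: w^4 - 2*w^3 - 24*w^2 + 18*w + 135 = (w - 5)*(w^3 + 3*w^2 - 9*w - 27) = (w - 5)*(w + 3)*(w^2 - 9) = (w - 5)*(w + 3)^2*(w - 3)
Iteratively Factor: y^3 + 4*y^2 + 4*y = (y)*(y^2 + 4*y + 4) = y*(y + 2)*(y + 2)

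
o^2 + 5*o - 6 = (o - 1)*(o + 6)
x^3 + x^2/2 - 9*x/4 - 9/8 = (x - 3/2)*(x + 1/2)*(x + 3/2)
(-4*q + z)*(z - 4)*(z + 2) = -4*q*z^2 + 8*q*z + 32*q + z^3 - 2*z^2 - 8*z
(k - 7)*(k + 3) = k^2 - 4*k - 21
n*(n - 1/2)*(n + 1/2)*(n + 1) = n^4 + n^3 - n^2/4 - n/4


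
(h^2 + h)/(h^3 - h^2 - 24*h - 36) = h*(h + 1)/(h^3 - h^2 - 24*h - 36)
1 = 1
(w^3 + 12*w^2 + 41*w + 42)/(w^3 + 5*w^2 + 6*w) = (w + 7)/w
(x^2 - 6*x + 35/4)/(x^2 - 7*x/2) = (x - 5/2)/x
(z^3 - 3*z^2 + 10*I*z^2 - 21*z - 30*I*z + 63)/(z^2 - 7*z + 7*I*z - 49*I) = (z^2 + 3*z*(-1 + I) - 9*I)/(z - 7)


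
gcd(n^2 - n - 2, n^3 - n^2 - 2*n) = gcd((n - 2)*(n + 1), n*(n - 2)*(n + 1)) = n^2 - n - 2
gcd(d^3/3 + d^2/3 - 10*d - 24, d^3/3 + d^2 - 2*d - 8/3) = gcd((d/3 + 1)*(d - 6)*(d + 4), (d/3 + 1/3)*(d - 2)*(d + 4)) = d + 4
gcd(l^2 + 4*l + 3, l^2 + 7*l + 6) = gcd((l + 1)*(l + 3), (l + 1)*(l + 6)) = l + 1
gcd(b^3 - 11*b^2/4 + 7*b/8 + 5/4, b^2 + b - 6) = b - 2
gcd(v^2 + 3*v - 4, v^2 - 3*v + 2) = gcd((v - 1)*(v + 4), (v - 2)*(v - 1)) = v - 1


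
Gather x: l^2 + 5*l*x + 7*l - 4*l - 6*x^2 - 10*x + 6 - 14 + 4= l^2 + 3*l - 6*x^2 + x*(5*l - 10) - 4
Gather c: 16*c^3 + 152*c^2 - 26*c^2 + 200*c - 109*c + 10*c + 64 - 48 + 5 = 16*c^3 + 126*c^2 + 101*c + 21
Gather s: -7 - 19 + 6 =-20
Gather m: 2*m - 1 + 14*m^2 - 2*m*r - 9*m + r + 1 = 14*m^2 + m*(-2*r - 7) + r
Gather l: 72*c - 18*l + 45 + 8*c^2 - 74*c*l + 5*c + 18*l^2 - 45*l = 8*c^2 + 77*c + 18*l^2 + l*(-74*c - 63) + 45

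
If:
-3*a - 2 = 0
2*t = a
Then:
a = -2/3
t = -1/3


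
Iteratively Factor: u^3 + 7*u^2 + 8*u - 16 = (u + 4)*(u^2 + 3*u - 4) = (u + 4)^2*(u - 1)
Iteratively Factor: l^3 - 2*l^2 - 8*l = (l - 4)*(l^2 + 2*l) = (l - 4)*(l + 2)*(l)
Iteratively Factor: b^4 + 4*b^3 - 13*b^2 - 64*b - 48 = (b - 4)*(b^3 + 8*b^2 + 19*b + 12) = (b - 4)*(b + 1)*(b^2 + 7*b + 12) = (b - 4)*(b + 1)*(b + 3)*(b + 4)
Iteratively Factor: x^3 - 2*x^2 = (x - 2)*(x^2) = x*(x - 2)*(x)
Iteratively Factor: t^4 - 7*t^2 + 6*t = (t + 3)*(t^3 - 3*t^2 + 2*t) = (t - 2)*(t + 3)*(t^2 - t) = t*(t - 2)*(t + 3)*(t - 1)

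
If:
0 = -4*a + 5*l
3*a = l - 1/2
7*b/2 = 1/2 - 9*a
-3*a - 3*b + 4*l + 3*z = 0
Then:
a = -5/22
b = 8/11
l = -2/11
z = 49/66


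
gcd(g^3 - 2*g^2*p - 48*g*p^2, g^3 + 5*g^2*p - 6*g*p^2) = g^2 + 6*g*p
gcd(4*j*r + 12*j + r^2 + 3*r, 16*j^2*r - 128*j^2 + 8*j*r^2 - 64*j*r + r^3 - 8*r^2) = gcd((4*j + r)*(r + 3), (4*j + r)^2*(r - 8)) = 4*j + r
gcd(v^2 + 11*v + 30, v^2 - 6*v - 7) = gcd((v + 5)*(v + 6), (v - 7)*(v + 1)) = 1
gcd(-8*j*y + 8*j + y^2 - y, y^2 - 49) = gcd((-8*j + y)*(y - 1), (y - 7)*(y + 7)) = 1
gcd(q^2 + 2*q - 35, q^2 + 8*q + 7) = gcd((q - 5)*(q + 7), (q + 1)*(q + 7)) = q + 7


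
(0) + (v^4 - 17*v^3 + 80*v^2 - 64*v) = v^4 - 17*v^3 + 80*v^2 - 64*v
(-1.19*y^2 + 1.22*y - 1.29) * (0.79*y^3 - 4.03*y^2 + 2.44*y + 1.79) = -0.9401*y^5 + 5.7595*y^4 - 8.8393*y^3 + 6.0454*y^2 - 0.9638*y - 2.3091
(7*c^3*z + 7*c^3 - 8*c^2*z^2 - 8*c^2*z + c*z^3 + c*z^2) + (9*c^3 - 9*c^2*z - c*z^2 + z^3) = 7*c^3*z + 16*c^3 - 8*c^2*z^2 - 17*c^2*z + c*z^3 + z^3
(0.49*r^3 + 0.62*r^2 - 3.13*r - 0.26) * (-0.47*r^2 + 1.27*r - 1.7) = -0.2303*r^5 + 0.3309*r^4 + 1.4255*r^3 - 4.9069*r^2 + 4.9908*r + 0.442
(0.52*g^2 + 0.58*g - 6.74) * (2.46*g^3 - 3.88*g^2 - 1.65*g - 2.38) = 1.2792*g^5 - 0.5908*g^4 - 19.6888*g^3 + 23.9566*g^2 + 9.7406*g + 16.0412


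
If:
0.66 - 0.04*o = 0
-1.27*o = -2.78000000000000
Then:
No Solution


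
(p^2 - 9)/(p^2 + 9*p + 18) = (p - 3)/(p + 6)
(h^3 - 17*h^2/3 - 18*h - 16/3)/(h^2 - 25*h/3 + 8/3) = (3*h^2 + 7*h + 2)/(3*h - 1)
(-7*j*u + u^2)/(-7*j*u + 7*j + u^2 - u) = u/(u - 1)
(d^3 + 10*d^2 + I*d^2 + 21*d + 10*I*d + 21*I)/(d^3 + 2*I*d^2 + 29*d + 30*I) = (d^2 + 10*d + 21)/(d^2 + I*d + 30)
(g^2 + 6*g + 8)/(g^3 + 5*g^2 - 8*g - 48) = (g + 2)/(g^2 + g - 12)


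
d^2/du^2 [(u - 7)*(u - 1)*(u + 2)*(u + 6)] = 12*u^2 - 90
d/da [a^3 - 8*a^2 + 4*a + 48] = 3*a^2 - 16*a + 4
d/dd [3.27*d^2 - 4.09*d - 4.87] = 6.54*d - 4.09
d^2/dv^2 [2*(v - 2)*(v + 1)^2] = 12*v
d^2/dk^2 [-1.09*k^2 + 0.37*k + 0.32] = -2.18000000000000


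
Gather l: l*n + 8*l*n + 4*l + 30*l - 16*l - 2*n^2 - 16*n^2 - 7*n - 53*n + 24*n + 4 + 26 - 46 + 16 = l*(9*n + 18) - 18*n^2 - 36*n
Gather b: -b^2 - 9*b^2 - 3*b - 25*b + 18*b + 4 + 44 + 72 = -10*b^2 - 10*b + 120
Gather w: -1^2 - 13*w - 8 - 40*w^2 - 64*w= -40*w^2 - 77*w - 9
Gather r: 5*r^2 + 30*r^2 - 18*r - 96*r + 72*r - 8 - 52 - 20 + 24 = 35*r^2 - 42*r - 56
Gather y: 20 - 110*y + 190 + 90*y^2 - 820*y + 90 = 90*y^2 - 930*y + 300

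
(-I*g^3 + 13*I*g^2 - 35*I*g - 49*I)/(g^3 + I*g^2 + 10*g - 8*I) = I*(-g^3 + 13*g^2 - 35*g - 49)/(g^3 + I*g^2 + 10*g - 8*I)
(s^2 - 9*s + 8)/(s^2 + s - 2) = (s - 8)/(s + 2)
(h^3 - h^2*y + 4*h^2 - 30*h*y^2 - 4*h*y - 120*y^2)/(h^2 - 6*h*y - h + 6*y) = (h^2 + 5*h*y + 4*h + 20*y)/(h - 1)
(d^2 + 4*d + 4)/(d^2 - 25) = (d^2 + 4*d + 4)/(d^2 - 25)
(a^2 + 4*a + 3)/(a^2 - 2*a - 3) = (a + 3)/(a - 3)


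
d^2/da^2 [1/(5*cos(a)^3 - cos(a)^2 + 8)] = ((1 - cos(4*a))*(15*cos(a) - 2)^2 + (15*cos(a) - 8*cos(2*a) + 45*cos(3*a))*(5*cos(a)^3 - cos(a)^2 + 8))/(4*(5*cos(a)^3 - cos(a)^2 + 8)^3)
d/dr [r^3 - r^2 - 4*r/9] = 3*r^2 - 2*r - 4/9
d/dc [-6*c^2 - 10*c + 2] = -12*c - 10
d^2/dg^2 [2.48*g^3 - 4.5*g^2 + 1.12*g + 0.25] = 14.88*g - 9.0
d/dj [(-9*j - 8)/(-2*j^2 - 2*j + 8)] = (9*j^2 + 9*j - (2*j + 1)*(9*j + 8) - 36)/(2*(j^2 + j - 4)^2)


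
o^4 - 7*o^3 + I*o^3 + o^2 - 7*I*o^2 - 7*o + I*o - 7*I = (o - 7)*(o - I)*(o + I)^2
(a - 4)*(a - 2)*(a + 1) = a^3 - 5*a^2 + 2*a + 8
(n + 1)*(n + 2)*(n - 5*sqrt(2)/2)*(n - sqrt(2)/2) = n^4 - 3*sqrt(2)*n^3 + 3*n^3 - 9*sqrt(2)*n^2 + 9*n^2/2 - 6*sqrt(2)*n + 15*n/2 + 5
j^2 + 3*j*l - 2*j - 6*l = (j - 2)*(j + 3*l)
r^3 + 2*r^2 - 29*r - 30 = (r - 5)*(r + 1)*(r + 6)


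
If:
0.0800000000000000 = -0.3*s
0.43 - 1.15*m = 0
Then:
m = 0.37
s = -0.27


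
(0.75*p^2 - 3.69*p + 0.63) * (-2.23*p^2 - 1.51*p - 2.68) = -1.6725*p^4 + 7.0962*p^3 + 2.157*p^2 + 8.9379*p - 1.6884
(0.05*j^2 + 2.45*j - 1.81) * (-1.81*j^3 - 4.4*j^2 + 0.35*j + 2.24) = -0.0905*j^5 - 4.6545*j^4 - 7.4864*j^3 + 8.9335*j^2 + 4.8545*j - 4.0544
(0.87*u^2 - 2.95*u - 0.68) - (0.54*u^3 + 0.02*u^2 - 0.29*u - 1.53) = -0.54*u^3 + 0.85*u^2 - 2.66*u + 0.85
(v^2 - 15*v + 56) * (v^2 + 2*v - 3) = v^4 - 13*v^3 + 23*v^2 + 157*v - 168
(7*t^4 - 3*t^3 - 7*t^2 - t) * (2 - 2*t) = -14*t^5 + 20*t^4 + 8*t^3 - 12*t^2 - 2*t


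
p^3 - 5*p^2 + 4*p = p*(p - 4)*(p - 1)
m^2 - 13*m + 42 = (m - 7)*(m - 6)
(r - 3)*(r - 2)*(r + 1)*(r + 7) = r^4 + 3*r^3 - 27*r^2 + 13*r + 42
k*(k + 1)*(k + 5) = k^3 + 6*k^2 + 5*k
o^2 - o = o*(o - 1)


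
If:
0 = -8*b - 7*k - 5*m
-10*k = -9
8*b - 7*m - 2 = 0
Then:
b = -341/960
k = 9/10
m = -83/120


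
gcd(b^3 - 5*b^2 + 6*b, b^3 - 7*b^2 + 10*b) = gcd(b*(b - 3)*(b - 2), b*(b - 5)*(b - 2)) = b^2 - 2*b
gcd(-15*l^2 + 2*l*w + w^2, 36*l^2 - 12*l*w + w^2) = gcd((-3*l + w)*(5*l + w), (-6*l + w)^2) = 1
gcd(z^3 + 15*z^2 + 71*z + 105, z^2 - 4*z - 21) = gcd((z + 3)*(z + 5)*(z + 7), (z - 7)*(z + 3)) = z + 3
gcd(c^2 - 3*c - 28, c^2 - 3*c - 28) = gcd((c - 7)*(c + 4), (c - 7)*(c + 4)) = c^2 - 3*c - 28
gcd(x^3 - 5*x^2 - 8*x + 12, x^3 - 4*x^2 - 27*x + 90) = x - 6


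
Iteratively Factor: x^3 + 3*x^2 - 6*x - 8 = (x - 2)*(x^2 + 5*x + 4) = (x - 2)*(x + 1)*(x + 4)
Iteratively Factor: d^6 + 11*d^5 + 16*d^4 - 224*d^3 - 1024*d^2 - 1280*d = (d + 4)*(d^5 + 7*d^4 - 12*d^3 - 176*d^2 - 320*d) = (d - 5)*(d + 4)*(d^4 + 12*d^3 + 48*d^2 + 64*d) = (d - 5)*(d + 4)^2*(d^3 + 8*d^2 + 16*d) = d*(d - 5)*(d + 4)^2*(d^2 + 8*d + 16) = d*(d - 5)*(d + 4)^3*(d + 4)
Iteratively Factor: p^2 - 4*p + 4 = (p - 2)*(p - 2)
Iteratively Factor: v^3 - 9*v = (v - 3)*(v^2 + 3*v) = v*(v - 3)*(v + 3)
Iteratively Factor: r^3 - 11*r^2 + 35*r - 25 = (r - 5)*(r^2 - 6*r + 5) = (r - 5)*(r - 1)*(r - 5)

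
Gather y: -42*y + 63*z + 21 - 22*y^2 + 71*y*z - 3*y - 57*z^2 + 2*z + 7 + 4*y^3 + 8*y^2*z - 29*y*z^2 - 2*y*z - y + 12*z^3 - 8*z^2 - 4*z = 4*y^3 + y^2*(8*z - 22) + y*(-29*z^2 + 69*z - 46) + 12*z^3 - 65*z^2 + 61*z + 28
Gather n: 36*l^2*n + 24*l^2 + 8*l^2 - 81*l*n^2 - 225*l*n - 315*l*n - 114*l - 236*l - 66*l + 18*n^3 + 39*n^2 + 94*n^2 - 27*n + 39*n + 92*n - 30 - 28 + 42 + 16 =32*l^2 - 416*l + 18*n^3 + n^2*(133 - 81*l) + n*(36*l^2 - 540*l + 104)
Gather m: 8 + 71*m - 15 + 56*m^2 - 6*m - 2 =56*m^2 + 65*m - 9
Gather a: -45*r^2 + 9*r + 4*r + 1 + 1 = -45*r^2 + 13*r + 2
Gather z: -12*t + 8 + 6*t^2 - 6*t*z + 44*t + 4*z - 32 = 6*t^2 + 32*t + z*(4 - 6*t) - 24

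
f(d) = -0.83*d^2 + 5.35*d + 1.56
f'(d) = 5.35 - 1.66*d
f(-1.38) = -7.40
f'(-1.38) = 7.64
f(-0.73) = -2.79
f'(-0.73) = 6.56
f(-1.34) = -7.10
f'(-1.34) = 7.57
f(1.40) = 7.42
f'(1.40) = 3.03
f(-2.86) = -20.53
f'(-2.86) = 10.10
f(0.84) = 5.47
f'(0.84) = 3.96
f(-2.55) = -17.48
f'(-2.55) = 9.58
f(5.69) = 5.13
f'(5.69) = -4.10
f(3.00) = 10.14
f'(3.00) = 0.37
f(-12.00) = -182.16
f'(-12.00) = 25.27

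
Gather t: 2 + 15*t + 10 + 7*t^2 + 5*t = 7*t^2 + 20*t + 12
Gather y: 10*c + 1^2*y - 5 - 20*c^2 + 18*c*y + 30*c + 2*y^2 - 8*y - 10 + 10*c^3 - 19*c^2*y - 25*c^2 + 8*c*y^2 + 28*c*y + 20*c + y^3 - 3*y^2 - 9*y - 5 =10*c^3 - 45*c^2 + 60*c + y^3 + y^2*(8*c - 1) + y*(-19*c^2 + 46*c - 16) - 20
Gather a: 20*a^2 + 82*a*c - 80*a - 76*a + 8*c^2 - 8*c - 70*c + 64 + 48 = 20*a^2 + a*(82*c - 156) + 8*c^2 - 78*c + 112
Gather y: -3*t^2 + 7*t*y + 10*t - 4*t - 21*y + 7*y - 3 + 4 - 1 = -3*t^2 + 6*t + y*(7*t - 14)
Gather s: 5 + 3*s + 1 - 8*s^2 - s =-8*s^2 + 2*s + 6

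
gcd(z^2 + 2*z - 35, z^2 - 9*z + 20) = z - 5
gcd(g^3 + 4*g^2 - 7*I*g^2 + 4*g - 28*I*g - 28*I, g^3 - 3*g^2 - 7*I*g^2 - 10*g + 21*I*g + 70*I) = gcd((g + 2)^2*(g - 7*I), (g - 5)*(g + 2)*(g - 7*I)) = g^2 + g*(2 - 7*I) - 14*I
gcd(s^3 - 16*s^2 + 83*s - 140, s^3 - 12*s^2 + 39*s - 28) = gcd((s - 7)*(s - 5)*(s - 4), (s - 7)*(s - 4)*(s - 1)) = s^2 - 11*s + 28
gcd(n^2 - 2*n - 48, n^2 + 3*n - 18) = n + 6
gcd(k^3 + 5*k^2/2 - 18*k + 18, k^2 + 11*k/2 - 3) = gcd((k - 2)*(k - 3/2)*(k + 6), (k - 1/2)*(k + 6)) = k + 6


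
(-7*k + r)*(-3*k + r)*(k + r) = 21*k^3 + 11*k^2*r - 9*k*r^2 + r^3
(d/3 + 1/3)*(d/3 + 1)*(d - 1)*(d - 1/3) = d^4/9 + 8*d^3/27 - 2*d^2/9 - 8*d/27 + 1/9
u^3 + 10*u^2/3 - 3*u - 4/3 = (u - 1)*(u + 1/3)*(u + 4)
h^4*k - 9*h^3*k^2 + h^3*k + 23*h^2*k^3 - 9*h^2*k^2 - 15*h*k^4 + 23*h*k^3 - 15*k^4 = (h - 5*k)*(h - 3*k)*(h - k)*(h*k + k)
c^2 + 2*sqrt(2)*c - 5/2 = (c - sqrt(2)/2)*(c + 5*sqrt(2)/2)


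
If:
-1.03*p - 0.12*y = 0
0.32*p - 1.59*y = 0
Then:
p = 0.00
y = 0.00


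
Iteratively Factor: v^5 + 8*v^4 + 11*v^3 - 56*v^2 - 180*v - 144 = (v + 4)*(v^4 + 4*v^3 - 5*v^2 - 36*v - 36) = (v + 3)*(v + 4)*(v^3 + v^2 - 8*v - 12) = (v - 3)*(v + 3)*(v + 4)*(v^2 + 4*v + 4) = (v - 3)*(v + 2)*(v + 3)*(v + 4)*(v + 2)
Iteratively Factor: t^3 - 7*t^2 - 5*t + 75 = (t - 5)*(t^2 - 2*t - 15) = (t - 5)*(t + 3)*(t - 5)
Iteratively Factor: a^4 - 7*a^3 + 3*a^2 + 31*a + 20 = (a - 4)*(a^3 - 3*a^2 - 9*a - 5) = (a - 4)*(a + 1)*(a^2 - 4*a - 5) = (a - 5)*(a - 4)*(a + 1)*(a + 1)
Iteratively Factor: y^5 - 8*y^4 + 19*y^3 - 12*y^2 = (y)*(y^4 - 8*y^3 + 19*y^2 - 12*y) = y*(y - 3)*(y^3 - 5*y^2 + 4*y) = y*(y - 4)*(y - 3)*(y^2 - y) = y^2*(y - 4)*(y - 3)*(y - 1)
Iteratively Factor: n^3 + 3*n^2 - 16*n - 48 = (n - 4)*(n^2 + 7*n + 12) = (n - 4)*(n + 3)*(n + 4)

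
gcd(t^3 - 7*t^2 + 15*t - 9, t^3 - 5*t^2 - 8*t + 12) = t - 1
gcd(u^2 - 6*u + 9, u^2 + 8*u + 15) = 1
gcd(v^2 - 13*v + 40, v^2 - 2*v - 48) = v - 8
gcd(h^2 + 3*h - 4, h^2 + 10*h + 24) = h + 4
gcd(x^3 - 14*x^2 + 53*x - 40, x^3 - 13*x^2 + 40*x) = x^2 - 13*x + 40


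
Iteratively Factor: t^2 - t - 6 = (t + 2)*(t - 3)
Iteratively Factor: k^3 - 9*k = (k - 3)*(k^2 + 3*k) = (k - 3)*(k + 3)*(k)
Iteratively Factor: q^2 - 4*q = (q)*(q - 4)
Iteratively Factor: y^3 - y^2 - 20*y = (y)*(y^2 - y - 20) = y*(y + 4)*(y - 5)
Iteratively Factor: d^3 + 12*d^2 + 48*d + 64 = (d + 4)*(d^2 + 8*d + 16) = (d + 4)^2*(d + 4)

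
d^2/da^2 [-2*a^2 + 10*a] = -4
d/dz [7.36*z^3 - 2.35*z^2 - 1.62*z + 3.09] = 22.08*z^2 - 4.7*z - 1.62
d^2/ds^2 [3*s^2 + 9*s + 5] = 6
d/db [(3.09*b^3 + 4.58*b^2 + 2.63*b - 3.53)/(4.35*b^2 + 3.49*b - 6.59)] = (13.4415*b^4 + 21.5682*b^3 - 56.5456*b^2 - 29.6534*b - 5.012)/(18.9225*b^4 + 30.363*b^3 - 45.1529*b^2 - 45.9982*b + 43.4281)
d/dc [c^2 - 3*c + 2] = 2*c - 3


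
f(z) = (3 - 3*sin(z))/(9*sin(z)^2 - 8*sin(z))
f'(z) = (3 - 3*sin(z))*(-18*sin(z)*cos(z) + 8*cos(z))/(9*sin(z)^2 - 8*sin(z))^2 - 3*cos(z)/(9*sin(z)^2 - 8*sin(z))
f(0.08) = -4.74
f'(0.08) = 58.47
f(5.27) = 0.42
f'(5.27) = 0.27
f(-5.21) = -4.53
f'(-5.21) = -192.31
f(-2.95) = 1.93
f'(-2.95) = -10.12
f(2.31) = -0.79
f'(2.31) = 0.79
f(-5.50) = -0.76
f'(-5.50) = -0.34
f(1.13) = 2.27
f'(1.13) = -73.58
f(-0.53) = 0.71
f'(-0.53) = 1.25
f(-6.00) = -1.41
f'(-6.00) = 4.50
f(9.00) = -1.00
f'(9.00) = -1.84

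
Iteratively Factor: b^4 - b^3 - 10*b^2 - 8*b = (b - 4)*(b^3 + 3*b^2 + 2*b) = (b - 4)*(b + 1)*(b^2 + 2*b) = (b - 4)*(b + 1)*(b + 2)*(b)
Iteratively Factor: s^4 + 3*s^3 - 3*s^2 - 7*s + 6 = (s - 1)*(s^3 + 4*s^2 + s - 6) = (s - 1)*(s + 3)*(s^2 + s - 2) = (s - 1)^2*(s + 3)*(s + 2)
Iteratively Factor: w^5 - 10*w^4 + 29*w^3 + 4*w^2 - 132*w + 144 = (w + 2)*(w^4 - 12*w^3 + 53*w^2 - 102*w + 72) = (w - 2)*(w + 2)*(w^3 - 10*w^2 + 33*w - 36) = (w - 3)*(w - 2)*(w + 2)*(w^2 - 7*w + 12) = (w - 4)*(w - 3)*(w - 2)*(w + 2)*(w - 3)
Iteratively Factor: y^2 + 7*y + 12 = (y + 4)*(y + 3)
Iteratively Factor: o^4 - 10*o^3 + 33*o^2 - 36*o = (o - 3)*(o^3 - 7*o^2 + 12*o) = (o - 4)*(o - 3)*(o^2 - 3*o) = (o - 4)*(o - 3)^2*(o)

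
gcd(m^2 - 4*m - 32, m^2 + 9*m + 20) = m + 4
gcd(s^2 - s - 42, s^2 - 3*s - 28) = s - 7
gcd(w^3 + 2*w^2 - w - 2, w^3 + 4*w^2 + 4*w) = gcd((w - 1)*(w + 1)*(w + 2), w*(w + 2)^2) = w + 2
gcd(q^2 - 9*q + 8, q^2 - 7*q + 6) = q - 1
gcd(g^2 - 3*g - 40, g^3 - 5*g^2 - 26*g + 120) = g + 5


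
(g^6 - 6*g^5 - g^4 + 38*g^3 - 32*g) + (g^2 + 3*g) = g^6 - 6*g^5 - g^4 + 38*g^3 + g^2 - 29*g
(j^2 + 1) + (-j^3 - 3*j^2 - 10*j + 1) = -j^3 - 2*j^2 - 10*j + 2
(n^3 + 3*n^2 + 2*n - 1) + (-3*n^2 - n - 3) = n^3 + n - 4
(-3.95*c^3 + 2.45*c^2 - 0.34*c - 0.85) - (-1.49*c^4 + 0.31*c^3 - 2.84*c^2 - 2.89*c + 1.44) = 1.49*c^4 - 4.26*c^3 + 5.29*c^2 + 2.55*c - 2.29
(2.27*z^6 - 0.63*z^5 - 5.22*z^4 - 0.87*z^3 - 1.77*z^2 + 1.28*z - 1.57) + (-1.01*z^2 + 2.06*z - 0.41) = 2.27*z^6 - 0.63*z^5 - 5.22*z^4 - 0.87*z^3 - 2.78*z^2 + 3.34*z - 1.98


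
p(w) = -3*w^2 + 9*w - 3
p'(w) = 9 - 6*w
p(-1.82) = -29.32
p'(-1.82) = 19.92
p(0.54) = 0.99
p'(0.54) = 5.76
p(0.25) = -0.94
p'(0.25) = 7.50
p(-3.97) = -86.01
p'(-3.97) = 32.82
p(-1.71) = -27.16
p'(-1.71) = 19.26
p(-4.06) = -88.99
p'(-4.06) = 33.36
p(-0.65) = -10.12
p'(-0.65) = 12.90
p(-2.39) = -41.65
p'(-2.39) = 23.34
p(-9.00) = -327.00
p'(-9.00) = 63.00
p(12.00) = -327.00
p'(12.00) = -63.00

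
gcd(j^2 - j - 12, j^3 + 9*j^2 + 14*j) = 1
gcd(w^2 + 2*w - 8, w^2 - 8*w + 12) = w - 2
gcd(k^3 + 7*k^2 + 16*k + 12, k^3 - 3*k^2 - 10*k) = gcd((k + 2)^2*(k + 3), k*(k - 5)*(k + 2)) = k + 2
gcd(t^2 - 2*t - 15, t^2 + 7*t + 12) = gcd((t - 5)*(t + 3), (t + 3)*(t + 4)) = t + 3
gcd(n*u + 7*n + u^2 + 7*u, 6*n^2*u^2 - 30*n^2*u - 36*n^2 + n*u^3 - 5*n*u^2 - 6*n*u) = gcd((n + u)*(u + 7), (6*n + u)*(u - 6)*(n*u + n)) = 1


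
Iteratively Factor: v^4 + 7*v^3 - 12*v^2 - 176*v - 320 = (v + 4)*(v^3 + 3*v^2 - 24*v - 80) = (v + 4)^2*(v^2 - v - 20) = (v + 4)^3*(v - 5)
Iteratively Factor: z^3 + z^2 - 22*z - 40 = (z + 2)*(z^2 - z - 20) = (z - 5)*(z + 2)*(z + 4)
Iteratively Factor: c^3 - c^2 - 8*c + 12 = (c - 2)*(c^2 + c - 6) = (c - 2)*(c + 3)*(c - 2)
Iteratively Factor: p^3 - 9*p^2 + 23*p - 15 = (p - 3)*(p^2 - 6*p + 5) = (p - 3)*(p - 1)*(p - 5)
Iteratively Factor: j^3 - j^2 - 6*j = (j + 2)*(j^2 - 3*j) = (j - 3)*(j + 2)*(j)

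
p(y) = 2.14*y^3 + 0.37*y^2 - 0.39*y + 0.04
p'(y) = 6.42*y^2 + 0.74*y - 0.39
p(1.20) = 3.80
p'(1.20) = 9.74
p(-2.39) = -26.13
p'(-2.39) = 34.51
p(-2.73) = -39.68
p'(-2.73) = 45.44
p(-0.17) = 0.11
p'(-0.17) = -0.33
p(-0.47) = 0.08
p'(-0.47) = 0.68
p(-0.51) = 0.05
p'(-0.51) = 0.90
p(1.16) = 3.43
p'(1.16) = 9.11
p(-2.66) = -36.58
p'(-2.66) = 43.07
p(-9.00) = -1526.54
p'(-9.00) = 512.97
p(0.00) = 0.04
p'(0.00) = -0.39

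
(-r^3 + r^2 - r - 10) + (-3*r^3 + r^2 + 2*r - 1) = -4*r^3 + 2*r^2 + r - 11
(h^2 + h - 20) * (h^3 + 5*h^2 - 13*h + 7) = h^5 + 6*h^4 - 28*h^3 - 106*h^2 + 267*h - 140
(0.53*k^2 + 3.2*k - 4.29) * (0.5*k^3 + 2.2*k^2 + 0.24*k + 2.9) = 0.265*k^5 + 2.766*k^4 + 5.0222*k^3 - 7.133*k^2 + 8.2504*k - 12.441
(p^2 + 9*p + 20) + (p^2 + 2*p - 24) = 2*p^2 + 11*p - 4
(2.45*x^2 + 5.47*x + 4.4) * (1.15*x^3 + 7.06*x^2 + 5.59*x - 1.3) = 2.8175*x^5 + 23.5875*x^4 + 57.3737*x^3 + 58.4563*x^2 + 17.485*x - 5.72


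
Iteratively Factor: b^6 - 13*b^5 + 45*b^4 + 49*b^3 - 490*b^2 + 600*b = (b + 3)*(b^5 - 16*b^4 + 93*b^3 - 230*b^2 + 200*b) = b*(b + 3)*(b^4 - 16*b^3 + 93*b^2 - 230*b + 200) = b*(b - 2)*(b + 3)*(b^3 - 14*b^2 + 65*b - 100) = b*(b - 5)*(b - 2)*(b + 3)*(b^2 - 9*b + 20) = b*(b - 5)^2*(b - 2)*(b + 3)*(b - 4)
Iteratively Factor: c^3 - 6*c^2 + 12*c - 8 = (c - 2)*(c^2 - 4*c + 4) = (c - 2)^2*(c - 2)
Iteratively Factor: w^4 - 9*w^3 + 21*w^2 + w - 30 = (w + 1)*(w^3 - 10*w^2 + 31*w - 30) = (w - 3)*(w + 1)*(w^2 - 7*w + 10) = (w - 3)*(w - 2)*(w + 1)*(w - 5)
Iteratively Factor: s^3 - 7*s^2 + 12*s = (s)*(s^2 - 7*s + 12) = s*(s - 3)*(s - 4)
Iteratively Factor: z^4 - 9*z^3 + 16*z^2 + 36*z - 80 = (z - 2)*(z^3 - 7*z^2 + 2*z + 40) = (z - 2)*(z + 2)*(z^2 - 9*z + 20) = (z - 4)*(z - 2)*(z + 2)*(z - 5)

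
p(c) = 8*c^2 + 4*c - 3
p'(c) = 16*c + 4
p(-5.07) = 182.36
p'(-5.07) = -77.12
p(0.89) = 6.90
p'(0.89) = 18.24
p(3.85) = 130.98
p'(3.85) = 65.60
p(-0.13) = -3.38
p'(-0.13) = 1.92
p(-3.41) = 76.38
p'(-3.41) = -50.56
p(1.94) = 34.87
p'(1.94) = 35.04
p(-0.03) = -3.11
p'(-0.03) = 3.52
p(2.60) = 61.48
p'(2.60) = 45.60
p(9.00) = 681.00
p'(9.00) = 148.00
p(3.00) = 81.00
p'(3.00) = 52.00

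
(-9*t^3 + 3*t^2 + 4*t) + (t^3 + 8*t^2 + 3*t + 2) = -8*t^3 + 11*t^2 + 7*t + 2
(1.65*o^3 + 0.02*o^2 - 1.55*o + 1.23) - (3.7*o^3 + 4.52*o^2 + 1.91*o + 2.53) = -2.05*o^3 - 4.5*o^2 - 3.46*o - 1.3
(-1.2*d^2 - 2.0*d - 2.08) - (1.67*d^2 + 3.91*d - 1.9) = -2.87*d^2 - 5.91*d - 0.18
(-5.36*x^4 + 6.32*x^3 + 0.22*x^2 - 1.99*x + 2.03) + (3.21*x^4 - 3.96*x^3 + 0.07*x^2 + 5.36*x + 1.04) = -2.15*x^4 + 2.36*x^3 + 0.29*x^2 + 3.37*x + 3.07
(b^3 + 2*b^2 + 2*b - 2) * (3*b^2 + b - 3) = 3*b^5 + 7*b^4 + 5*b^3 - 10*b^2 - 8*b + 6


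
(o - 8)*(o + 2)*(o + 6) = o^3 - 52*o - 96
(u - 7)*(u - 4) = u^2 - 11*u + 28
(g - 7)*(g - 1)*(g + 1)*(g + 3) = g^4 - 4*g^3 - 22*g^2 + 4*g + 21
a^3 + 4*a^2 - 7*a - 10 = (a - 2)*(a + 1)*(a + 5)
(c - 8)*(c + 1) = c^2 - 7*c - 8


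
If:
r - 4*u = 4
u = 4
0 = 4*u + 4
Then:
No Solution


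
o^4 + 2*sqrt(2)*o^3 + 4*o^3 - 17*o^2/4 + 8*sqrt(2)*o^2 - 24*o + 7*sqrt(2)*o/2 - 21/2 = (o + 1/2)*(o + 7/2)*(o - sqrt(2))*(o + 3*sqrt(2))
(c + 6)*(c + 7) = c^2 + 13*c + 42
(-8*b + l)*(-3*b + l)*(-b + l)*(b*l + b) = -24*b^4*l - 24*b^4 + 35*b^3*l^2 + 35*b^3*l - 12*b^2*l^3 - 12*b^2*l^2 + b*l^4 + b*l^3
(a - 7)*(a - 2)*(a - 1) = a^3 - 10*a^2 + 23*a - 14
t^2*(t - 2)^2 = t^4 - 4*t^3 + 4*t^2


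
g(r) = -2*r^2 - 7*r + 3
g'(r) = -4*r - 7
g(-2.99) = 6.05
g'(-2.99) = 4.96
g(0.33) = 0.47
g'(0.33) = -8.32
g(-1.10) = 8.28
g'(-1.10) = -2.60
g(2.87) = -33.56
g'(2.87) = -18.48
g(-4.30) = -3.88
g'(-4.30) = 10.20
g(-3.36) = 3.94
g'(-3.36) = 6.44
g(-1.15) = 8.40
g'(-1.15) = -2.40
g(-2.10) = 8.88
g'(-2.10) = 1.40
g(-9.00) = -96.00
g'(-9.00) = 29.00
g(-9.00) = -96.00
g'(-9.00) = 29.00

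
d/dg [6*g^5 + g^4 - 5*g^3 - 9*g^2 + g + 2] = 30*g^4 + 4*g^3 - 15*g^2 - 18*g + 1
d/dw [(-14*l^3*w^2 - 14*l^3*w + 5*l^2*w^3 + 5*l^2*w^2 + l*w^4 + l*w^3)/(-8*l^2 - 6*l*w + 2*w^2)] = l*(112*l^4*w + 56*l^4 - 18*l^3*w^2 - 40*l^3*w - 46*l^2*w^3 - 13*l^2*w^2 - 4*l*w^4 - 6*l*w^3 + 2*w^5 + w^4)/(2*(16*l^4 + 24*l^3*w + l^2*w^2 - 6*l*w^3 + w^4))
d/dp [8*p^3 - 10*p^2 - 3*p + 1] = 24*p^2 - 20*p - 3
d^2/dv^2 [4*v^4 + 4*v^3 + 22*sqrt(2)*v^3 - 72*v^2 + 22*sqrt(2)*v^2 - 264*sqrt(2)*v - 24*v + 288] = 48*v^2 + 24*v + 132*sqrt(2)*v - 144 + 44*sqrt(2)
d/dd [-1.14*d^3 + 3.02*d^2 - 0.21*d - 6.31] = -3.42*d^2 + 6.04*d - 0.21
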